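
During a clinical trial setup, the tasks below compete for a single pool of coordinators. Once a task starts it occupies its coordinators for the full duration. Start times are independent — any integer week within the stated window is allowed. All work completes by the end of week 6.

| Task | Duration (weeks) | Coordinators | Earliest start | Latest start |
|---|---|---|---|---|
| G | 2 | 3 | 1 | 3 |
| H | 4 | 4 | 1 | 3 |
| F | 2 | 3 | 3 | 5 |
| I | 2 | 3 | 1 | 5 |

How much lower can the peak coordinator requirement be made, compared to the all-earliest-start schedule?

3

Early-start peak: w1:10  w2:10  w3:7  w4:7  w5:0  w6:0 ⇒ 10.
Leveled (G@1, H@1, F@3, I@5): w1:7  w2:7  w3:7  w4:7  w5:3  w6:3 ⇒ 7.
Reduction 10 − 7 = 3.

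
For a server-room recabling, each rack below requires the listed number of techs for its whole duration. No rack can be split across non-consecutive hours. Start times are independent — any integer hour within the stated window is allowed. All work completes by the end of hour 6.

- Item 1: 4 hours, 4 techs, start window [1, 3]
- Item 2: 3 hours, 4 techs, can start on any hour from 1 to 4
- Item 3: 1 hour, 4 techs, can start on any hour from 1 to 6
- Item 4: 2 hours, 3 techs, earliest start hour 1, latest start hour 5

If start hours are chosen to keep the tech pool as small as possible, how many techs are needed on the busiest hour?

8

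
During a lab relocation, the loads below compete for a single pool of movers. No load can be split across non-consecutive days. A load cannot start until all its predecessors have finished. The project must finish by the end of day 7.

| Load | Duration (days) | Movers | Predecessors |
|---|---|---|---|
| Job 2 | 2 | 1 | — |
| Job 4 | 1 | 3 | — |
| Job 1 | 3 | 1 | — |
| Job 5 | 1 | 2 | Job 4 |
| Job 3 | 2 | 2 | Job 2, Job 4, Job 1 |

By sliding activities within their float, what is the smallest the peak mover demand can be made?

3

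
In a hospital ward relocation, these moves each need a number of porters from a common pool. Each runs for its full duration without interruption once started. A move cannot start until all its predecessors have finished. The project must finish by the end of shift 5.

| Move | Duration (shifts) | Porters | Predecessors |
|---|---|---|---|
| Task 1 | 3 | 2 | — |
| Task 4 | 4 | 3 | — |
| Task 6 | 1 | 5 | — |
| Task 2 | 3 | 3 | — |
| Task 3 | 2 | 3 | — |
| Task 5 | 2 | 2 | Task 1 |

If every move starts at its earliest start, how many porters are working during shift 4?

5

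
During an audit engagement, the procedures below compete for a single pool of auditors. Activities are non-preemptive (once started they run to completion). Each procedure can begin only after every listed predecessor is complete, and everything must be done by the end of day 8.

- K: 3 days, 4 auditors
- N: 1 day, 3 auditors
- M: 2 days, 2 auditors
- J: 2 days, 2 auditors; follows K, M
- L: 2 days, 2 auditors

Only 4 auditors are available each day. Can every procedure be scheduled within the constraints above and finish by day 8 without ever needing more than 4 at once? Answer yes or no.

yes

Schedule K@1, N@4, M@5, J@7, L@5: d1:4  d2:4  d3:4  d4:3  d5:4  d6:4  d7:2  d8:2 — peak 4 ≤ 4.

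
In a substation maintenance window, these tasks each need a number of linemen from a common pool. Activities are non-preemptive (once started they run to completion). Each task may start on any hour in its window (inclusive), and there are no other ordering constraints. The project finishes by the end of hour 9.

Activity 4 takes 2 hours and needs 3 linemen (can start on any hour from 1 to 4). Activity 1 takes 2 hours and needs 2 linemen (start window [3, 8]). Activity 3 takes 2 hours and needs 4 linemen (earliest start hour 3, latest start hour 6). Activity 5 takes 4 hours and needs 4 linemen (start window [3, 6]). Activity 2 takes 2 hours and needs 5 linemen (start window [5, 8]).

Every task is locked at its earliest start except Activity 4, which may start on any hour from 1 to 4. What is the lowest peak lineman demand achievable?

10

Activity 4@1: h1:3  h2:3  h3:10  h4:10  h5:9  h6:9  h7:0  h8:0  h9:0 → peak 10
Activity 4@2: h1:0  h2:3  h3:13  h4:10  h5:9  h6:9  h7:0  h8:0  h9:0 → peak 13
Activity 4@3: h1:0  h2:0  h3:13  h4:13  h5:9  h6:9  h7:0  h8:0  h9:0 → peak 13
Activity 4@4: h1:0  h2:0  h3:10  h4:13  h5:12  h6:9  h7:0  h8:0  h9:0 → peak 13
Best is Activity 4@1, peak 10.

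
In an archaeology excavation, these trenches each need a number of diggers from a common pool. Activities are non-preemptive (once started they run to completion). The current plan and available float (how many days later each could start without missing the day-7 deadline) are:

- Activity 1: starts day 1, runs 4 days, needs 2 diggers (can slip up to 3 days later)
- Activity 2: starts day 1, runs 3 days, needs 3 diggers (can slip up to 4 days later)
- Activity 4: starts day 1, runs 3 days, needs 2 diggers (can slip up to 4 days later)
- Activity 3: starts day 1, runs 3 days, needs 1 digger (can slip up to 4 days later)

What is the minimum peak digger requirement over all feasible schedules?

Early-start (Activity 1@1, Activity 2@1, Activity 4@1, Activity 3@1) gives peak 8: d1:8  d2:8  d3:8  d4:2  d5:0  d6:0  d7:0.
Shift Activity 2→5, Activity 3→4.
Schedule Activity 1@1, Activity 2@5, Activity 4@1, Activity 3@4: d1:4  d2:4  d3:4  d4:3  d5:4  d6:4  d7:3 — peak 4.
Total digger-days = 26 over 7 days ⇒ peak ≥ ⌈26/7⌉ = 4, so 4 is optimal.

4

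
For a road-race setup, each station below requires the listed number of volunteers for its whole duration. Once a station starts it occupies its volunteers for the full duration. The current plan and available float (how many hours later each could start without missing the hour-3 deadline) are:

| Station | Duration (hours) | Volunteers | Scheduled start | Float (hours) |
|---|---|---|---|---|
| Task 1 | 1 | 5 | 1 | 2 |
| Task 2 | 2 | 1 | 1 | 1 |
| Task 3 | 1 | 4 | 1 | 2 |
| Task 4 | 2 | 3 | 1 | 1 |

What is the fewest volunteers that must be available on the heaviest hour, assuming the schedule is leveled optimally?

7

Early-start (Task 1@1, Task 2@1, Task 3@1, Task 4@1) gives peak 13: h1:13  h2:4  h3:0.
Shift Task 3→3, Task 4→2.
Schedule Task 1@1, Task 2@1, Task 3@3, Task 4@2: h1:6  h2:4  h3:7 — peak 7.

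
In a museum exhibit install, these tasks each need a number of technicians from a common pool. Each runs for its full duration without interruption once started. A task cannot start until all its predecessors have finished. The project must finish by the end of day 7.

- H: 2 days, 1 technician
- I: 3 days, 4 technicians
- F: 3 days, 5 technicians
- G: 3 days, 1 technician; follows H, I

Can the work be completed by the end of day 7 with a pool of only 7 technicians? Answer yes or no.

Schedule H@1, I@1, F@4, G@4: d1:5  d2:5  d3:4  d4:6  d5:6  d6:6  d7:0 — peak 6 ≤ 7.

yes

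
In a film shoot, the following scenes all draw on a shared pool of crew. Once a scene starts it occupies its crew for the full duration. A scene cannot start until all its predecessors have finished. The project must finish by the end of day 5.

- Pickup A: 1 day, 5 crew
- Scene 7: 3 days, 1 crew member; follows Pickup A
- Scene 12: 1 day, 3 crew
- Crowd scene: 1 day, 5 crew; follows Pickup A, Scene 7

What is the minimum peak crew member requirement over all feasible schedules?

Early-start (Pickup A@1, Scene 7@2, Scene 12@1, Crowd scene@5) gives peak 8: d1:8  d2:1  d3:1  d4:1  d5:5.
Shift Scene 12→2.
Schedule Pickup A@1, Scene 7@2, Scene 12@2, Crowd scene@5: d1:5  d2:4  d3:1  d4:1  d5:5 — peak 5.
No arrangement of the 5 feasible schedules does better.

5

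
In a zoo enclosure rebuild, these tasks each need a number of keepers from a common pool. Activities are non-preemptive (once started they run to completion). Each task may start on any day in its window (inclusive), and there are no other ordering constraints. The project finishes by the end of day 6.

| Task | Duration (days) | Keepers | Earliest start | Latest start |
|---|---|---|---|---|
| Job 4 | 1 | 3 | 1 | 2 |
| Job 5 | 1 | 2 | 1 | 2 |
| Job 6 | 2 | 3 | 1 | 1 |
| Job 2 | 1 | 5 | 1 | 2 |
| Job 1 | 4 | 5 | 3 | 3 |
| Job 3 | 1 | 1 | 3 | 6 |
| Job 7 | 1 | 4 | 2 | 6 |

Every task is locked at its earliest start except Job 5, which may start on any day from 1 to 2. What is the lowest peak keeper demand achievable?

11

Job 5@1: d1:13  d2:7  d3:6  d4:5  d5:5  d6:5 → peak 13
Job 5@2: d1:11  d2:9  d3:6  d4:5  d5:5  d6:5 → peak 11
Best is Job 5@2, peak 11.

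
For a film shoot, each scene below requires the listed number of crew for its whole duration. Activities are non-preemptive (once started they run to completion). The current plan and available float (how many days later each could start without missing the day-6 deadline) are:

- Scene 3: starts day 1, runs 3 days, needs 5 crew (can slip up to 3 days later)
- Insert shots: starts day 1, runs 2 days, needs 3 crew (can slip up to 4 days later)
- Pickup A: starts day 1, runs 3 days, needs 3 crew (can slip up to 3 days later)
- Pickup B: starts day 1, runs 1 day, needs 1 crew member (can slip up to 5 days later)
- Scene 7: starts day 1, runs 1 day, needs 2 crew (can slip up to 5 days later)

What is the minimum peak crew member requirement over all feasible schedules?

6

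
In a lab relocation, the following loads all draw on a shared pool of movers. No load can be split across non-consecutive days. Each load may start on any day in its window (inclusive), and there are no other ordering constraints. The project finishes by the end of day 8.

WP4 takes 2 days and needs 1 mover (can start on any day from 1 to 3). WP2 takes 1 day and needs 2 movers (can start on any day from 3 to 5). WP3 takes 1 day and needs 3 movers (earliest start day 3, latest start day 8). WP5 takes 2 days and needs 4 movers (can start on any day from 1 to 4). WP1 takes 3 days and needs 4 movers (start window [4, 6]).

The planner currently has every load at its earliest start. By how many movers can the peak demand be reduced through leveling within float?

Early-start peak: d1:5  d2:5  d3:5  d4:4  d5:4  d6:4  d7:0  d8:0 ⇒ 5.
Leveled (WP4@3, WP2@3, WP3@4, WP5@1, WP1@5): d1:4  d2:4  d3:3  d4:4  d5:4  d6:4  d7:4  d8:0 ⇒ 4.
Reduction 5 − 4 = 1.

1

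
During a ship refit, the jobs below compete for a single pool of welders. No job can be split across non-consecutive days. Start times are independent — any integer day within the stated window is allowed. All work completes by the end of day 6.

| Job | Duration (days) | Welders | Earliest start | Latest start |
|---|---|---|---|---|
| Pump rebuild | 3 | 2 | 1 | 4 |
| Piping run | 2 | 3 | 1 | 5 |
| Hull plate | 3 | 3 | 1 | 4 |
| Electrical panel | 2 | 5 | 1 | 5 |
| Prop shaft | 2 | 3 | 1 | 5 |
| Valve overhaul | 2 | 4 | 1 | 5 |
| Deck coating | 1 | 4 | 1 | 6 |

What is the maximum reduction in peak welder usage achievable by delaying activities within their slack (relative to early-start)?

15

Early-start peak: d1:24  d2:20  d3:5  d4:0  d5:0  d6:0 ⇒ 24.
Leveled (Pump rebuild@1, Piping run@1, Hull plate@1, Electrical panel@4, Prop shaft@3, Valve overhaul@5, Deck coating@6): d1:8  d2:8  d3:8  d4:8  d5:9  d6:8 ⇒ 9.
Reduction 24 − 9 = 15.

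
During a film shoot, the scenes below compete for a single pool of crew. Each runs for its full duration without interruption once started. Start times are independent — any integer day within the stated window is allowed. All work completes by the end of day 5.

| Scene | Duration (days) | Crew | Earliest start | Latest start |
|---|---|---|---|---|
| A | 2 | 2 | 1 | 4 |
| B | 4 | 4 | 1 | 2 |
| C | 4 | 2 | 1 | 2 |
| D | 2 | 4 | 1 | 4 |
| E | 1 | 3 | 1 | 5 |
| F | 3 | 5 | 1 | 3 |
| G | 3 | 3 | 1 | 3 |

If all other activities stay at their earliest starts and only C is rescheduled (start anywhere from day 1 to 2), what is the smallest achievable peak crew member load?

21

C@1: d1:23  d2:20  d3:14  d4:6  d5:0 → peak 23
C@2: d1:21  d2:20  d3:14  d4:6  d5:2 → peak 21
Best is C@2, peak 21.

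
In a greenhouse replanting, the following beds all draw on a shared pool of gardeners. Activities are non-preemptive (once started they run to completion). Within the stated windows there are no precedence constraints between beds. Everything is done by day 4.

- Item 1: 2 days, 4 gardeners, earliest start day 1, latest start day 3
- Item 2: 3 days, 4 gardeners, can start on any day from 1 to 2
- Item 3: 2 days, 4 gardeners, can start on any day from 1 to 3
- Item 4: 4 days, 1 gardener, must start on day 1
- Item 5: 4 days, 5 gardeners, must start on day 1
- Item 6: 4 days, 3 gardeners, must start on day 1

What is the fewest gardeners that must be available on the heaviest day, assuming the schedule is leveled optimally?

Early-start (Item 1@1, Item 2@1, Item 3@1, Item 4@1, Item 5@1, Item 6@1) gives peak 21: d1:21  d2:21  d3:13  d4:9.
Shift Item 3→3.
Schedule Item 1@1, Item 2@1, Item 3@3, Item 4@1, Item 5@1, Item 6@1: d1:17  d2:17  d3:17  d4:13 — peak 17.
No arrangement of the 18 feasible schedules does better.

17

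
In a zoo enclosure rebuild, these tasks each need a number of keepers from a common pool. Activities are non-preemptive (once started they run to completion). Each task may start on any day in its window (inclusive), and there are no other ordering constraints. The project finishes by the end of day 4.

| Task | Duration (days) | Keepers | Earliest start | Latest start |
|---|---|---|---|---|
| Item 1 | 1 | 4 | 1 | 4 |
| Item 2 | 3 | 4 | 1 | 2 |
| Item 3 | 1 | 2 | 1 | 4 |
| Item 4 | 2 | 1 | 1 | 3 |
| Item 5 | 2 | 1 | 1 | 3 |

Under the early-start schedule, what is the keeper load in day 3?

At early start, day 3 has: Item 2.
Demand: 4 = 4.

4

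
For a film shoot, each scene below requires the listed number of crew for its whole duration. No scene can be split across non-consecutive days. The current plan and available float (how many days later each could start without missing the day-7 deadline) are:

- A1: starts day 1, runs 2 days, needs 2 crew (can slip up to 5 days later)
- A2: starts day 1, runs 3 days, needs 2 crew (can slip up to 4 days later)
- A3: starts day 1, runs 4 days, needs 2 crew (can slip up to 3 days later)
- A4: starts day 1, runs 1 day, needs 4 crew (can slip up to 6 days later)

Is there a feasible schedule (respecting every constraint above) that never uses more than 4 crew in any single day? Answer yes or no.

yes

Schedule A1@1, A2@1, A3@3, A4@7: d1:4  d2:4  d3:4  d4:2  d5:2  d6:2  d7:4 — peak 4 ≤ 4.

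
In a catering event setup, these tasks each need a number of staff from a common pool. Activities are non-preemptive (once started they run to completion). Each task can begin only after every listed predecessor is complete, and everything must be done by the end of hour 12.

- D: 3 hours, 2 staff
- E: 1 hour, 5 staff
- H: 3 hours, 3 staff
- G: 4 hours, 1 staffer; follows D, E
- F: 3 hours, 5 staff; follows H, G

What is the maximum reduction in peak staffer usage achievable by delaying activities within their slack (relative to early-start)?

Early-start peak: h1:10  h2:5  h3:5  h4:1  h5:1  h6:1  h7:1  h8:5  h9:5  h10:5  h11:0  h12:0 ⇒ 10.
Leveled (D@1, E@4, H@1, G@5, F@9): h1:5  h2:5  h3:5  h4:5  h5:1  h6:1  h7:1  h8:1  h9:5  h10:5  h11:5  h12:0 ⇒ 5.
Reduction 10 − 5 = 5.

5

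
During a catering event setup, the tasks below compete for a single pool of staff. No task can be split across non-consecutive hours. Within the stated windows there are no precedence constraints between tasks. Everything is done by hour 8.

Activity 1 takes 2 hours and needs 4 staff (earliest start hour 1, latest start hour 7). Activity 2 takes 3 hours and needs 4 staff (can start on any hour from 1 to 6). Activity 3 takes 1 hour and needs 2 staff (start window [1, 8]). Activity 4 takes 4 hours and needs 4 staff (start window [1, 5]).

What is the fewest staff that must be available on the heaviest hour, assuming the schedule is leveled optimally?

Early-start (Activity 1@1, Activity 2@1, Activity 3@1, Activity 4@1) gives peak 14: h1:14  h2:12  h3:8  h4:4  h5:0  h6:0  h7:0  h8:0.
Shift Activity 3→3, Activity 4→4.
Schedule Activity 1@1, Activity 2@1, Activity 3@3, Activity 4@4: h1:8  h2:8  h3:6  h4:4  h5:4  h6:4  h7:4  h8:0 — peak 8.

8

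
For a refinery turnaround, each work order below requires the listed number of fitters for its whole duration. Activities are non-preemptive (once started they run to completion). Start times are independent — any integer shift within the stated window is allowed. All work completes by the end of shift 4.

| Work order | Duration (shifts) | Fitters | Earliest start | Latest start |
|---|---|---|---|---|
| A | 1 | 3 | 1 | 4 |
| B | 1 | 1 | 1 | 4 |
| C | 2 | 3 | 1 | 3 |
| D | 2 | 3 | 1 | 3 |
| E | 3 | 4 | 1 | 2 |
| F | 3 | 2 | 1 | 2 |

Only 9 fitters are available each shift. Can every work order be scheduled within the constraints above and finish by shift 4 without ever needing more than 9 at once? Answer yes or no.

yes

Schedule A@1, B@1, C@1, D@3, E@2, F@1: s1:9  s2:9  s3:9  s4:7 — peak 9 ≤ 9.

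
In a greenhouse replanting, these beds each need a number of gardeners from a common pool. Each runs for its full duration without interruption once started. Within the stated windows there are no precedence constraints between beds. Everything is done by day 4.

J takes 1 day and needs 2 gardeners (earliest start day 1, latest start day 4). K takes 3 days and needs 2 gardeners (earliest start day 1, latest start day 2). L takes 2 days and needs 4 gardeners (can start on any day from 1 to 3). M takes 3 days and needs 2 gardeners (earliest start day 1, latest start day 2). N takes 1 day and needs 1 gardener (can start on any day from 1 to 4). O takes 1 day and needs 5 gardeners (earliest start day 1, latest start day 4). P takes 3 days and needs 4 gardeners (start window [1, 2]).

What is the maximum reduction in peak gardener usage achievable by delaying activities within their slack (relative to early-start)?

8

Early-start peak: d1:20  d2:12  d3:8  d4:0 ⇒ 20.
Leveled (J@1, K@1, L@1, M@1, N@1, O@4, P@2): d1:11  d2:12  d3:8  d4:9 ⇒ 12.
Reduction 20 − 12 = 8.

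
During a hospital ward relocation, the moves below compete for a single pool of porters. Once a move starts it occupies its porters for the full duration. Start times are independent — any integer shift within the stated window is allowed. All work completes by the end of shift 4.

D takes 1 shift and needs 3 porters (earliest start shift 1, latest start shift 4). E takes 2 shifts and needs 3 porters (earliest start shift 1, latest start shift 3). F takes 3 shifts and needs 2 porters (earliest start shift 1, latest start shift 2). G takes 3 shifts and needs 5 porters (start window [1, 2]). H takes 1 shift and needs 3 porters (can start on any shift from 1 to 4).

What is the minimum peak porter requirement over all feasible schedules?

Early-start (D@1, E@1, F@1, G@1, H@1) gives peak 16: s1:16  s2:10  s3:7  s4:0.
Shift G→2, H→3.
Schedule D@1, E@1, F@1, G@2, H@3: s1:8  s2:10  s3:10  s4:5 — peak 10.

10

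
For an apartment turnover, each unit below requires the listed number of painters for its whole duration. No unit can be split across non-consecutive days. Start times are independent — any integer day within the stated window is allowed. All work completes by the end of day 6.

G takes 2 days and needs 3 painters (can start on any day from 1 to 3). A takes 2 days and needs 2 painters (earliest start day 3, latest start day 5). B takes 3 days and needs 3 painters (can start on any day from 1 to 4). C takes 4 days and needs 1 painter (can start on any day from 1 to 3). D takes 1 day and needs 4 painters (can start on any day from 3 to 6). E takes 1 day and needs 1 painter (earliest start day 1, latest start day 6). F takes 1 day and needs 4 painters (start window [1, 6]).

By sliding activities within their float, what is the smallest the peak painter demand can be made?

6

Early-start (G@1, A@3, B@1, C@1, D@3, E@1, F@1) gives peak 12: d1:12  d2:7  d3:10  d4:3  d5:0  d6:0.
Shift C→3, D→5, E→4, F→6.
Schedule G@1, A@3, B@1, C@3, D@5, E@4, F@6: d1:6  d2:6  d3:6  d4:4  d5:5  d6:5 — peak 6.
Total painter-days = 32 over 6 days ⇒ peak ≥ ⌈32/6⌉ = 6, so 6 is optimal.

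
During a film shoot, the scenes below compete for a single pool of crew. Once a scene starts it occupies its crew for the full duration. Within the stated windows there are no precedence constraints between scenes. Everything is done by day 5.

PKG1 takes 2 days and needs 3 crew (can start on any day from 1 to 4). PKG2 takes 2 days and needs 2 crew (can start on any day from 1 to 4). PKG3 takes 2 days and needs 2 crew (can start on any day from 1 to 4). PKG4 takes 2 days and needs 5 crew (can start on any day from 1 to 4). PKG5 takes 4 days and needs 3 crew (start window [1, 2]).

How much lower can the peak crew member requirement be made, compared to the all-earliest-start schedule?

5

Early-start peak: d1:15  d2:15  d3:3  d4:3  d5:0 ⇒ 15.
Leveled (PKG1@1, PKG2@1, PKG3@1, PKG4@3, PKG5@1): d1:10  d2:10  d3:8  d4:8  d5:0 ⇒ 10.
Reduction 15 − 10 = 5.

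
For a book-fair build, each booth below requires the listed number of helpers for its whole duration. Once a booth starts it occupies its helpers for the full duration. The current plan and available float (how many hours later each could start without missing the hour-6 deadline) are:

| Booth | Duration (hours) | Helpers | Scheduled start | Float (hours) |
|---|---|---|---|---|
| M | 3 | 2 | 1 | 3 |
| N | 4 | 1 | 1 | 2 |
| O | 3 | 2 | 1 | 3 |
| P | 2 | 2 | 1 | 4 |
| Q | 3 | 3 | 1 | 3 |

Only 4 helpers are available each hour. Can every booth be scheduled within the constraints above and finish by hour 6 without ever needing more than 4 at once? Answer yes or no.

Total helper-hours = 29; over 6 hours the average is 29/6 > 4, so some hour must exceed 4.

no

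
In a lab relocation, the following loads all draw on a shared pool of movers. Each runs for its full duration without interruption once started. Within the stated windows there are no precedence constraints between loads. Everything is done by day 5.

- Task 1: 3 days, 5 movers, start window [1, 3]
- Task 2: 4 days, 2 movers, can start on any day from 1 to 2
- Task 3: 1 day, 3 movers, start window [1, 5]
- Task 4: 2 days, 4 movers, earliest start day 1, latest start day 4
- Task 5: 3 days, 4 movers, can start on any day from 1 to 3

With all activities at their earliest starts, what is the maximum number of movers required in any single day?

18

Early-start schedule: Task 1@1, Task 2@1, Task 3@1, Task 4@1, Task 5@1.
Load per day: day 1: 18, day 2: 15, day 3: 11, day 4: 2, day 5: 0.
Peak is 18.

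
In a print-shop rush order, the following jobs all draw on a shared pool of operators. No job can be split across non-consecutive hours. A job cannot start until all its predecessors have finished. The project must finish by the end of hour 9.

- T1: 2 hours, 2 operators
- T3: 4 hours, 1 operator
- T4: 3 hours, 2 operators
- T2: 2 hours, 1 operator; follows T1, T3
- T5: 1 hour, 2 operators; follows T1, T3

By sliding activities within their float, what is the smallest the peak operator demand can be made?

Early-start (T1@1, T3@1, T4@1, T2@5, T5@5) gives peak 5: h1:5  h2:5  h3:3  h4:1  h5:3  h6:1  h7:0  h8:0  h9:0.
Shift T4→3, T5→6.
Schedule T1@1, T3@1, T4@3, T2@5, T5@6: h1:3  h2:3  h3:3  h4:3  h5:3  h6:3  h7:0  h8:0  h9:0 — peak 3.

3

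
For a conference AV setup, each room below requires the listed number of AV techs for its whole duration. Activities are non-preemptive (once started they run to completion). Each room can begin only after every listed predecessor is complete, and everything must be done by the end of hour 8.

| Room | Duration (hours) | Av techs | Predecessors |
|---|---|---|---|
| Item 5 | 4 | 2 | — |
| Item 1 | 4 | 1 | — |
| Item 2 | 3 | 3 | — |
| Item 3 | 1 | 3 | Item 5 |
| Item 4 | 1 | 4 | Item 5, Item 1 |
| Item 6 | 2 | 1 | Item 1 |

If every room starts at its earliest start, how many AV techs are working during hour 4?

3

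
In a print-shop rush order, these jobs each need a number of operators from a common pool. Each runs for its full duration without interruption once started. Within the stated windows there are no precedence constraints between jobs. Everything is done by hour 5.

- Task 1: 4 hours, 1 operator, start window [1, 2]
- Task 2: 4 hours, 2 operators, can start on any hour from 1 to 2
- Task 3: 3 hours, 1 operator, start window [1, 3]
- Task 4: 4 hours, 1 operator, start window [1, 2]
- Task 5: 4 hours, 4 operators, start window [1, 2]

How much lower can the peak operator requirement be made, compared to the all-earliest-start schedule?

0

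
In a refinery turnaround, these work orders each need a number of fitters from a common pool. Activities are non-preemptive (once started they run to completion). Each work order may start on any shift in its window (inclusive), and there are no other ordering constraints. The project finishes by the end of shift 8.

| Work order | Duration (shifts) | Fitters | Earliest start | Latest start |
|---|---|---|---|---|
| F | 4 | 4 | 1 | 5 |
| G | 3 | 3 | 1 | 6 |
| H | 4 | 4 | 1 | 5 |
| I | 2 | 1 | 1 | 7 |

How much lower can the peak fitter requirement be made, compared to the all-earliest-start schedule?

Early-start peak: s1:12  s2:12  s3:11  s4:8  s5:0  s6:0  s7:0  s8:0 ⇒ 12.
Leveled (F@1, G@1, H@5, I@4): s1:7  s2:7  s3:7  s4:5  s5:5  s6:4  s7:4  s8:4 ⇒ 7.
Reduction 12 − 7 = 5.

5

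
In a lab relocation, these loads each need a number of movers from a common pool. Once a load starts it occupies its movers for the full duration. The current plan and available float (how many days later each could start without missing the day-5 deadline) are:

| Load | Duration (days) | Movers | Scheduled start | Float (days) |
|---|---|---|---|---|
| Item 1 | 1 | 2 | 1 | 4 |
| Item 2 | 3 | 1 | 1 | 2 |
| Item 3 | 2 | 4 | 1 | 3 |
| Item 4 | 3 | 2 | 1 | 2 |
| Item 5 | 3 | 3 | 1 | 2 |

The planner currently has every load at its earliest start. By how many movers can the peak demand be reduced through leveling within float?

6

Early-start peak: d1:12  d2:10  d3:6  d4:0  d5:0 ⇒ 12.
Leveled (Item 1@1, Item 2@1, Item 3@4, Item 4@2, Item 5@1): d1:6  d2:6  d3:6  d4:6  d5:4 ⇒ 6.
Reduction 12 − 6 = 6.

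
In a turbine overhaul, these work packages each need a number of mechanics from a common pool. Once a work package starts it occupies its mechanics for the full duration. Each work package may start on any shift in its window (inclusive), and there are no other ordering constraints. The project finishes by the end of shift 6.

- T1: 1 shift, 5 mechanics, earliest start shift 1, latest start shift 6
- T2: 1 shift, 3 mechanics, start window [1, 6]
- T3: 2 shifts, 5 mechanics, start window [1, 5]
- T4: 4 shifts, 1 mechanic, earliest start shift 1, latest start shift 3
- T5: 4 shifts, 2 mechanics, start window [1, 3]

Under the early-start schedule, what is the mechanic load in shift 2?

8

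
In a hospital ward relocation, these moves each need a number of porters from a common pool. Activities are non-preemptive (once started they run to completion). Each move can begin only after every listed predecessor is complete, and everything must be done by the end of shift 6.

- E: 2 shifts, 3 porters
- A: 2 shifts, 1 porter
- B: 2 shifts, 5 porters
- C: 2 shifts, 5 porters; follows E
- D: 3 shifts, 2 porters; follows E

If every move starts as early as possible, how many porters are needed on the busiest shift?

9

Early-start schedule: E@1, A@1, B@1, C@3, D@3.
Load per shift: shift 1: 9, shift 2: 9, shift 3: 7, shift 4: 7, shift 5: 2, shift 6: 0.
Peak is 9.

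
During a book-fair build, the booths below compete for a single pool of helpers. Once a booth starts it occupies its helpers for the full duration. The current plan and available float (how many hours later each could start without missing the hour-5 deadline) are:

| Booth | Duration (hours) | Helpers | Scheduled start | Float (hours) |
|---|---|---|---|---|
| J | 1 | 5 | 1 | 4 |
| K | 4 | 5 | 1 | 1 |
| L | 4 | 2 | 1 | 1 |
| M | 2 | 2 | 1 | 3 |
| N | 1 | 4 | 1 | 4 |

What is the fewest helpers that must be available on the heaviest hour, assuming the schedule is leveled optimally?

9

Early-start (J@1, K@1, L@1, M@1, N@1) gives peak 18: h1:18  h2:9  h3:7  h4:7  h5:0.
Shift K→2, N→5.
Schedule J@1, K@2, L@1, M@1, N@5: h1:9  h2:9  h3:7  h4:7  h5:9 — peak 9.
Total helper-hours = 41 over 5 hours ⇒ peak ≥ ⌈41/5⌉ = 9, so 9 is optimal.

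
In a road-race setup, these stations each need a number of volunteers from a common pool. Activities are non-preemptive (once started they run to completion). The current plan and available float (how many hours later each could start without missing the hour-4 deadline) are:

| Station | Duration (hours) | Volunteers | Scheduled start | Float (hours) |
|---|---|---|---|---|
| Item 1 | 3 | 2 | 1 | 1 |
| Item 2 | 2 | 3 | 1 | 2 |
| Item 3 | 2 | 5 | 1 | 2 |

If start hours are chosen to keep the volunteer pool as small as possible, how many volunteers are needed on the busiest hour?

Early-start (Item 1@1, Item 2@1, Item 3@1) gives peak 10: h1:10  h2:10  h3:2  h4:0.
Shift Item 3→3.
Schedule Item 1@1, Item 2@1, Item 3@3: h1:5  h2:5  h3:7  h4:5 — peak 7.
No arrangement of the 18 feasible schedules does better.

7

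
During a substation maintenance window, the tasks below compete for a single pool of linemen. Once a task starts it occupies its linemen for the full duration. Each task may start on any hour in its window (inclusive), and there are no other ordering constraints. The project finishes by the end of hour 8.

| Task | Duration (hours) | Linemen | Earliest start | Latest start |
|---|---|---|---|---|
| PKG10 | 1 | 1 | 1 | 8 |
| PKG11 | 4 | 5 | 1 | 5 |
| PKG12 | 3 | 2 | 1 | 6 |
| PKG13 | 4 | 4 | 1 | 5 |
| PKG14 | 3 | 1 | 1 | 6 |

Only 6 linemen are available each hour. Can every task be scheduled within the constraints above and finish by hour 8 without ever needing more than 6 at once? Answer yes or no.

Schedule PKG10@1, PKG11@1, PKG12@5, PKG13@5, PKG14@2: h1:6  h2:6  h3:6  h4:6  h5:6  h6:6  h7:6  h8:4 — peak 6 ≤ 6.

yes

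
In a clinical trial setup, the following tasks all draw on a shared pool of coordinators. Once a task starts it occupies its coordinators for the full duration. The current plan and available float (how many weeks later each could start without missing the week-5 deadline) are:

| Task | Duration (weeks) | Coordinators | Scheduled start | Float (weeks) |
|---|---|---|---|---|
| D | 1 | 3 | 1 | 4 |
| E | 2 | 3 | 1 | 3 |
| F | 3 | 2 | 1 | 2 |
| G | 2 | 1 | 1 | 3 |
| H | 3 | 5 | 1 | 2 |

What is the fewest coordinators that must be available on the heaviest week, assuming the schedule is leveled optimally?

7

Early-start (D@1, E@1, F@1, G@1, H@1) gives peak 14: w1:14  w2:11  w3:7  w4:0  w5:0.
Shift F→2, H→3.
Schedule D@1, E@1, F@2, G@1, H@3: w1:7  w2:6  w3:7  w4:7  w5:5 — peak 7.
Total coordinator-weeks = 32 over 5 weeks ⇒ peak ≥ ⌈32/5⌉ = 7, so 7 is optimal.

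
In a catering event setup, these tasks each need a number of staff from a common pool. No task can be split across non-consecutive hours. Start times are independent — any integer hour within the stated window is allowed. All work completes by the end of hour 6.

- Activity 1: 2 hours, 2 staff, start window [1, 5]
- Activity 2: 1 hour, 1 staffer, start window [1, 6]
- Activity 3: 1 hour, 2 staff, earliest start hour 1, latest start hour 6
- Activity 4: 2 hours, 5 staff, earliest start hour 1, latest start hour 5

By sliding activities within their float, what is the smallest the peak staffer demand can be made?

5

Early-start (Activity 1@1, Activity 2@1, Activity 3@1, Activity 4@1) gives peak 10: h1:10  h2:7  h3:0  h4:0  h5:0  h6:0.
Shift Activity 4→3.
Schedule Activity 1@1, Activity 2@1, Activity 3@1, Activity 4@3: h1:5  h2:2  h3:5  h4:5  h5:0  h6:0 — peak 5.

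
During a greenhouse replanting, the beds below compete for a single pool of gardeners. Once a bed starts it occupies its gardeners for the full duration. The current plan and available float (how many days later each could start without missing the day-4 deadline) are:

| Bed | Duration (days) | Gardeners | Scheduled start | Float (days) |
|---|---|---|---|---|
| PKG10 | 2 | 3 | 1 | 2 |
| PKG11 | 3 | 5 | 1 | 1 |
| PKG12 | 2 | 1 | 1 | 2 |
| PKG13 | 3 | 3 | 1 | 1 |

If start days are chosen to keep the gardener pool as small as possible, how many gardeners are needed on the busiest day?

Early-start (PKG10@1, PKG11@1, PKG12@1, PKG13@1) gives peak 12: d1:12  d2:12  d3:8  d4:0.
Shift PKG12→3.
Schedule PKG10@1, PKG11@1, PKG12@3, PKG13@1: d1:11  d2:11  d3:9  d4:1 — peak 11.

11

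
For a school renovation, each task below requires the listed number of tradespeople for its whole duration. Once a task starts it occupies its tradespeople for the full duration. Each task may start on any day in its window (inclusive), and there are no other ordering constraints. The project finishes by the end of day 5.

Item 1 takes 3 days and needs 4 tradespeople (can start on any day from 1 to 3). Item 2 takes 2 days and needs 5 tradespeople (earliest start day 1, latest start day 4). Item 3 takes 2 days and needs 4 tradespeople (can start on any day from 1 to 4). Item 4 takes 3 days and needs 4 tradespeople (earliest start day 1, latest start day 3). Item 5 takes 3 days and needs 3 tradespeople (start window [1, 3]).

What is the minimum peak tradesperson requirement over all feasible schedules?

Early-start (Item 1@1, Item 2@1, Item 3@1, Item 4@1, Item 5@1) gives peak 20: d1:20  d2:20  d3:11  d4:0  d5:0.
Shift Item 3→4, Item 4→3, Item 5→3.
Schedule Item 1@1, Item 2@1, Item 3@4, Item 4@3, Item 5@3: d1:9  d2:9  d3:11  d4:11  d5:11 — peak 11.
Total tradesperson-days = 51 over 5 days ⇒ peak ≥ ⌈51/5⌉ = 11, so 11 is optimal.

11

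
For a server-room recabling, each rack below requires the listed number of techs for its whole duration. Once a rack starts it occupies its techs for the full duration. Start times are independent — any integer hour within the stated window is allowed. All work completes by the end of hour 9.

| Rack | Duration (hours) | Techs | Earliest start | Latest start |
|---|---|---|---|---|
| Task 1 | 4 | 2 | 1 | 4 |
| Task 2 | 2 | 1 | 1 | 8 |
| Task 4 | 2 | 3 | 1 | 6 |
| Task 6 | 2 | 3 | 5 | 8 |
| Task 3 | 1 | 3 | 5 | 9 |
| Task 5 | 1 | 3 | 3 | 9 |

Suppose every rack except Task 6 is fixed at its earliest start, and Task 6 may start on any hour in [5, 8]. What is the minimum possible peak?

Task 6@5: h1:6  h2:6  h3:5  h4:2  h5:6  h6:3  h7:0  h8:0  h9:0 → peak 6
Task 6@6: h1:6  h2:6  h3:5  h4:2  h5:3  h6:3  h7:3  h8:0  h9:0 → peak 6
Task 6@7: h1:6  h2:6  h3:5  h4:2  h5:3  h6:0  h7:3  h8:3  h9:0 → peak 6
Task 6@8: h1:6  h2:6  h3:5  h4:2  h5:3  h6:0  h7:0  h8:3  h9:3 → peak 6
Best is Task 6@5, peak 6.

6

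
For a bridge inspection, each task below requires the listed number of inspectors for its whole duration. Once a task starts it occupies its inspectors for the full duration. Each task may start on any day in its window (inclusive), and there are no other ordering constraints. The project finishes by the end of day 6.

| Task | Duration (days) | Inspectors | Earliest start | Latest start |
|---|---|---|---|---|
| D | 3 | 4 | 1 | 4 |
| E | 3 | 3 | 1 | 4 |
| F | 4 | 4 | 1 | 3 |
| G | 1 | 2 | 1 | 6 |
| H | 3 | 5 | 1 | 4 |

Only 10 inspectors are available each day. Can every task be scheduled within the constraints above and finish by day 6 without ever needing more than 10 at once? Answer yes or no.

no

The minimum achievable peak is 11; 10 < 11, so no feasible schedule stays within the cap.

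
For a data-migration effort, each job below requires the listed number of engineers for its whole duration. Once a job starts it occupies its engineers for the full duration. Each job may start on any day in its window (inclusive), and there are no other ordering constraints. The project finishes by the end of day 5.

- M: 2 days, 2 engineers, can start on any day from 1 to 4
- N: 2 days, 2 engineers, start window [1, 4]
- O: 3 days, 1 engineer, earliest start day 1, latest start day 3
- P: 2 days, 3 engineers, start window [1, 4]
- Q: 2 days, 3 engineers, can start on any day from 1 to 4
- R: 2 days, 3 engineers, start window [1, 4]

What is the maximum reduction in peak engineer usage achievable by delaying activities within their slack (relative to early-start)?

7

Early-start peak: d1:14  d2:14  d3:1  d4:0  d5:0 ⇒ 14.
Leveled (M@1, N@1, O@3, P@1, Q@3, R@3): d1:7  d2:7  d3:7  d4:7  d5:1 ⇒ 7.
Reduction 14 − 7 = 7.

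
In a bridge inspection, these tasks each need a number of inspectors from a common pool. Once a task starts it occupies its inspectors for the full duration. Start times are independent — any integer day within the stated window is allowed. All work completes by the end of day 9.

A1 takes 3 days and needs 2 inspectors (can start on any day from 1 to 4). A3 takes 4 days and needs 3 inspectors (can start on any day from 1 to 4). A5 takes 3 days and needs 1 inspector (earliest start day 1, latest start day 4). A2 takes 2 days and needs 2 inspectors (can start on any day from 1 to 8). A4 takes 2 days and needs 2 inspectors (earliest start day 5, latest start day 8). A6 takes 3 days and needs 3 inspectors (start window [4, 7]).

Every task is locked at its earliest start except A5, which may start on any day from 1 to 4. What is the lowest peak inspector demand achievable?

7

A5@1: d1:8  d2:8  d3:6  d4:6  d5:5  d6:5  d7:0  d8:0  d9:0 → peak 8
A5@2: d1:7  d2:8  d3:6  d4:7  d5:5  d6:5  d7:0  d8:0  d9:0 → peak 8
A5@3: d1:7  d2:7  d3:6  d4:7  d5:6  d6:5  d7:0  d8:0  d9:0 → peak 7
A5@4: d1:7  d2:7  d3:5  d4:7  d5:6  d6:6  d7:0  d8:0  d9:0 → peak 7
Best is A5@3, peak 7.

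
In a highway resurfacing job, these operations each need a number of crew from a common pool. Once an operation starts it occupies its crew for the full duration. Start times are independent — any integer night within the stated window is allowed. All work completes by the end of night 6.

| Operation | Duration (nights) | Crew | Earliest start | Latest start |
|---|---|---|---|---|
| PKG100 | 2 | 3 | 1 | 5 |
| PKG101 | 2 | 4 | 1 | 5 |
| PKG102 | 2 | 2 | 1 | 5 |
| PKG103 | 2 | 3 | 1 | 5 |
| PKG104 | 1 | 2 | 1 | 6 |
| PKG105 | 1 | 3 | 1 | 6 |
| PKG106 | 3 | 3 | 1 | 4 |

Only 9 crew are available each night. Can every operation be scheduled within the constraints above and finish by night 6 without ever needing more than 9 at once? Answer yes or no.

yes

Schedule PKG100@1, PKG101@1, PKG102@3, PKG103@5, PKG104@3, PKG105@3, PKG106@4: n1:7  n2:7  n3:7  n4:5  n5:6  n6:6 — peak 7 ≤ 9.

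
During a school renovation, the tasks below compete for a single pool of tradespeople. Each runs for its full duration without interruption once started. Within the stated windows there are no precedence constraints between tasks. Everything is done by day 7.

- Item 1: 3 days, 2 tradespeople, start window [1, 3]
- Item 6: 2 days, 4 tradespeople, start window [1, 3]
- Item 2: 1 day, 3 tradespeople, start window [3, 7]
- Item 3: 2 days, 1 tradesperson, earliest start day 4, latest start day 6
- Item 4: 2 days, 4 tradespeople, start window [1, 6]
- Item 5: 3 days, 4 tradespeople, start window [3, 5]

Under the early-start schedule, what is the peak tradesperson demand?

Early-start schedule: Item 1@1, Item 6@1, Item 2@3, Item 3@4, Item 4@1, Item 5@3.
Load per day: day 1: 10, day 2: 10, day 3: 9, day 4: 5, day 5: 5, day 6: 0, day 7: 0.
Peak is 10.

10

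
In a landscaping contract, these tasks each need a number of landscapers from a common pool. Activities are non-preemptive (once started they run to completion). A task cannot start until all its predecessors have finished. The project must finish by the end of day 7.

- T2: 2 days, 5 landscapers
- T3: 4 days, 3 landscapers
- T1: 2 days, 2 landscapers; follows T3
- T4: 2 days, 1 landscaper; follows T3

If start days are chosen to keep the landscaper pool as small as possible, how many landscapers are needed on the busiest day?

8

Schedule T2@1, T3@1, T1@5, T4@5: d1:8  d2:8  d3:3  d4:3  d5:3  d6:3  d7:0 — peak 8.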